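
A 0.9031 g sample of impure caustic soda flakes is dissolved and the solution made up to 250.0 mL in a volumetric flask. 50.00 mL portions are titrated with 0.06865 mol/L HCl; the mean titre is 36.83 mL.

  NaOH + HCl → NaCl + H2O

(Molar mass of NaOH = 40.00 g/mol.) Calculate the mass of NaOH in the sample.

0.5057 g

n(HCl) per titration = 0.03683 × 0.06865 = 2.528 × 10^-3 mol
n(NaOH) in each aliquot = 2.528 × 10^-3 mol (1:1 ratio)
n(NaOH) in the whole flask = 2.528 × 10^-3 × 250.0/50.00 = 0.01264 mol
mass of NaOH = 0.01264 × 40.00 = 0.5057 g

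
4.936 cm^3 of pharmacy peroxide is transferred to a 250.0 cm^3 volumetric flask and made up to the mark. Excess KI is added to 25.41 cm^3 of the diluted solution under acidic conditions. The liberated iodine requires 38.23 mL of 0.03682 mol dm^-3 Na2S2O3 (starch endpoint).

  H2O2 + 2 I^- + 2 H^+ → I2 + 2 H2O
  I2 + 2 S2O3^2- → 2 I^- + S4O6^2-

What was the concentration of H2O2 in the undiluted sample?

1.403 mol/L

n(S2O3^2-) = 0.03823 × 0.03682 = 1.408 × 10^-3 mol
n(I2) = n(S2O3^2-)/2 = 7.038 × 10^-4 mol
n(H2O2) in the aliquot = 7.038 × 10^-4 mol (1:1 ratio)
[H2O2]_dilute = 7.038 × 10^-4 / 0.02541 = 0.02770 mol/L
[H2O2]_original = 0.02770 × 250.0/4.936 = 1.403 mol/L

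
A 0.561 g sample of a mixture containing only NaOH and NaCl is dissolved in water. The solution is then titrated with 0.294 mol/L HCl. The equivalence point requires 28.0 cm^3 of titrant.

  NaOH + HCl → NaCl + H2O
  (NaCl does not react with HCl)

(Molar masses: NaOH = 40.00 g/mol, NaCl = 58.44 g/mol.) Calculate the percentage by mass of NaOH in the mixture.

58.7 %

n(HCl) = 0.0280 × 0.294 = 8.23 × 10^-3 mol
Let x = n(NaOH), y = n(NaCl).
Titrant: 1x = 8.23 × 10^-3;  mass: 40.00x + 58.44y = 0.561
Solving, x = 8.23 × 10^-3 mol, y = 3.97 × 10^-3 mol
mass of NaOH = 8.23 × 10^-3 × 40.00 = 0.329 g
% NaOH = 0.329 / 0.561 × 100 = 58.7 %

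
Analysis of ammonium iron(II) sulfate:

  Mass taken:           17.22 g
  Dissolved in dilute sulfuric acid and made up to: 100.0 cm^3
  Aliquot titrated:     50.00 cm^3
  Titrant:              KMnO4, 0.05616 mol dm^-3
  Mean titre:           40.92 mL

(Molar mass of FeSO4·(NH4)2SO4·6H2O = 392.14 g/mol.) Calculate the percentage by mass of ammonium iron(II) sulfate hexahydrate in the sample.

MnO4^- + 5 Fe^2+ + 8 H^+ → Mn^2+ + 5 Fe^3+ + 4 H2O
n(KMnO4) per titration = 0.04092 × 0.05616 = 2.298 × 10^-3 mol
From the 5:1 ratio, n(FeSO4·(NH4)2SO4·6H2O) in each aliquot = 5/1 × 2.298 × 10^-3 = 0.01149 mol
n(FeSO4·(NH4)2SO4·6H2O) in the whole flask = 0.01149 × 100.0/50.00 = 0.02298 mol
mass of FeSO4·(NH4)2SO4·6H2O = 0.02298 × 392.14 = 9.012 g
% FeSO4·(NH4)2SO4·6H2O = 9.012 / 17.22 × 100 = 52.33 %

52.33 %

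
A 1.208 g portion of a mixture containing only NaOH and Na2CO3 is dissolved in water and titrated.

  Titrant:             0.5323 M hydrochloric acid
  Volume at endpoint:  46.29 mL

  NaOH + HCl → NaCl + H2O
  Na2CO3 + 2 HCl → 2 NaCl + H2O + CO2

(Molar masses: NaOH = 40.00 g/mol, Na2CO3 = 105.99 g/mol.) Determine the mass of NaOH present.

n(HCl) = 0.04629 × 0.5323 = 0.02464 mol
Let x = n(NaOH), y = n(Na2CO3).
Titrant: 1x + 2y = 0.02464;  mass: 40.00x + 105.99y = 1.208
Solving, x = 7.526 × 10^-3 mol, y = 8.557 × 10^-3 mol
mass of NaOH = 7.526 × 10^-3 × 40.00 = 0.3011 g

0.3011 g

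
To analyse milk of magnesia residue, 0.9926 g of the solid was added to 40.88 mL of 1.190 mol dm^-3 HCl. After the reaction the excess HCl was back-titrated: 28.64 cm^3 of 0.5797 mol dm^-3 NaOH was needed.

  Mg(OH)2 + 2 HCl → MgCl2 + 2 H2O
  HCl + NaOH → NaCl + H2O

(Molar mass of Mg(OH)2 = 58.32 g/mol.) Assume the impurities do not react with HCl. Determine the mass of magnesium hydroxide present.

0.9344 g

n(HCl) added = 0.04088 × 1.190 = 0.04865 mol
n(NaOH) used in back-titration = 0.02864 × 0.5797 = 0.01660 mol
n(HCl) left over = 0.01660 mol (1:1 ratio)
n(HCl) consumed by analyte = 0.04865 − 0.01660 = 0.03204 mol
From the 1:2 ratio, n(Mg(OH)2) = 1/2 × 0.03204 = 0.01602 mol
mass of Mg(OH)2 = 0.01602 × 58.32 = 0.9344 g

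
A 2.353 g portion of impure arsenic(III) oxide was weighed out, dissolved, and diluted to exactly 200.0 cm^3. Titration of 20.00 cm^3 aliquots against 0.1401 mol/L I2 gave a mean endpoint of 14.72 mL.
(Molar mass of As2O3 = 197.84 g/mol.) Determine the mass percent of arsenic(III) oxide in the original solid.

86.70 %

As2O3 + 2 I2 + 2 H2O → As2O5 + 4 HI
n(I2) per titration = 0.01472 × 0.1401 = 2.062 × 10^-3 mol
From the 1:2 ratio, n(As2O3) in each aliquot = 1/2 × 2.062 × 10^-3 = 1.031 × 10^-3 mol
n(As2O3) in the whole flask = 1.031 × 10^-3 × 200.0/20.00 = 0.01031 mol
mass of As2O3 = 0.01031 × 197.84 = 2.040 g
% As2O3 = 2.040 / 2.353 × 100 = 86.70 %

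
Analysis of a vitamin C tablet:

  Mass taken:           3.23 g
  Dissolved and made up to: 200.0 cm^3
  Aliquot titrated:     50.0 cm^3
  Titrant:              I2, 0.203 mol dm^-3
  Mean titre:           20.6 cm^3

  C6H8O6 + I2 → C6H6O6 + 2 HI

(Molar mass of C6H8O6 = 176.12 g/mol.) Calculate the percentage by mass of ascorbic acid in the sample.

n(I2) per titration = 0.0206 × 0.203 = 4.18 × 10^-3 mol
n(C6H8O6) in each aliquot = 4.18 × 10^-3 mol (1:1 ratio)
n(C6H8O6) in the whole flask = 4.18 × 10^-3 × 200.0/50.0 = 0.0167 mol
mass of C6H8O6 = 0.0167 × 176.12 = 2.95 g
% C6H8O6 = 2.95 / 3.23 × 100 = 91.2 %

91.2 %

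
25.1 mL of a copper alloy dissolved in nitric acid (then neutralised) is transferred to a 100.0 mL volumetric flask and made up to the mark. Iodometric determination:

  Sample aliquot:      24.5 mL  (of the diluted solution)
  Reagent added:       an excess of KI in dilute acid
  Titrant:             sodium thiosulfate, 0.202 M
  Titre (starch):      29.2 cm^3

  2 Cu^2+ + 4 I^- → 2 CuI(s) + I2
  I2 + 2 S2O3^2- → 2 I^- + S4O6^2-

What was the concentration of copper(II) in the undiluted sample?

n(S2O3^2-) = 0.0292 × 0.202 = 5.90 × 10^-3 mol
n(I2) = n(S2O3^2-)/2 = 2.95 × 10^-3 mol
From the 2:1 ratio, n(Cu2+) in the aliquot = 2/1 × 2.95 × 10^-3 = 5.90 × 10^-3 mol
[Cu2+]_dilute = 5.90 × 10^-3 / 0.0245 = 0.241 mol/L
[Cu2+]_original = 0.241 × 100.0/25.1 = 0.959 mol/L

0.959 M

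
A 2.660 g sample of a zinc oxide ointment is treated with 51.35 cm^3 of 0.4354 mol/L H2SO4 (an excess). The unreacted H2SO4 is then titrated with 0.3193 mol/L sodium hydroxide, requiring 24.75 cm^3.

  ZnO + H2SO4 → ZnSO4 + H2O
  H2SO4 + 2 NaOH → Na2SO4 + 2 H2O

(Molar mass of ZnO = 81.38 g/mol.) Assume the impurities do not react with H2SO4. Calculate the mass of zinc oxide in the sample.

1.498 g

n(H2SO4) added = 0.05135 × 0.4354 = 0.02236 mol
n(NaOH) used in back-titration = 0.02475 × 0.3193 = 7.903 × 10^-3 mol
From the 1:2 ratio, n(H2SO4) left over = 1/2 × 7.903 × 10^-3 = 3.951 × 10^-3 mol
n(H2SO4) consumed by analyte = 0.02236 − 3.951 × 10^-3 = 0.01841 mol
n(ZnO) = 0.01841 mol (1:1 ratio)
mass of ZnO = 0.01841 × 81.38 = 1.498 g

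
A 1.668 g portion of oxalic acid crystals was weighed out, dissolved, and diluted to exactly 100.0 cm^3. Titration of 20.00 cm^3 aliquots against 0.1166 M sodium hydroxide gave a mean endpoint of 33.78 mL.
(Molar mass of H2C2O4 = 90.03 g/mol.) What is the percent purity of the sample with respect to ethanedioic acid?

53.15 %

H2C2O4 + 2 NaOH → Na2C2O4 + 2 H2O
n(NaOH) per titration = 0.03378 × 0.1166 = 3.939 × 10^-3 mol
From the 1:2 ratio, n(H2C2O4) in each aliquot = 1/2 × 3.939 × 10^-3 = 1.969 × 10^-3 mol
n(H2C2O4) in the whole flask = 1.969 × 10^-3 × 100.0/20.00 = 9.847 × 10^-3 mol
mass of H2C2O4 = 9.847 × 10^-3 × 90.03 = 0.8865 g
% H2C2O4 = 0.8865 / 1.668 × 100 = 53.15 %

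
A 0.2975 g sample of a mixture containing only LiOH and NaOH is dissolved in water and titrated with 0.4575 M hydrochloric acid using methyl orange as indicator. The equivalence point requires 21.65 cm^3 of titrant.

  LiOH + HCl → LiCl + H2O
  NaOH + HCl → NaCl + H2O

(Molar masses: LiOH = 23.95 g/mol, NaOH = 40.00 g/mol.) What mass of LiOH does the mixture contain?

n(HCl) = 0.02165 × 0.4575 = 9.905 × 10^-3 mol
Let x = n(LiOH), y = n(NaOH).
Titrant: 1x + 1y = 9.905 × 10^-3;  mass: 23.95x + 40.00y = 0.2975
Solving, x = 6.149 × 10^-3 mol, y = 3.756 × 10^-3 mol
mass of LiOH = 6.149 × 10^-3 × 23.95 = 0.1473 g

0.1473 g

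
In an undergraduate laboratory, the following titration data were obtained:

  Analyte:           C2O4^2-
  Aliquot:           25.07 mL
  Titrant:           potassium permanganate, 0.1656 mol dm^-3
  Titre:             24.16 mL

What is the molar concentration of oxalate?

2 MnO4^- + 5 C2O4^2- + 16 H^+ → 2 Mn^2+ + 10 CO2 + 8 H2O
n(KMnO4) = 0.02416 L × 0.1656 mol/L = 4.001 × 10^-3 mol
From the 5:2 mole ratio, n(C2O4^2-) = 5/2 × 4.001 × 10^-3 = 0.01000 mol
[C2O4^2-] = 0.01000 mol / 0.02507 L = 0.3990 mol/L

0.3990 mol/L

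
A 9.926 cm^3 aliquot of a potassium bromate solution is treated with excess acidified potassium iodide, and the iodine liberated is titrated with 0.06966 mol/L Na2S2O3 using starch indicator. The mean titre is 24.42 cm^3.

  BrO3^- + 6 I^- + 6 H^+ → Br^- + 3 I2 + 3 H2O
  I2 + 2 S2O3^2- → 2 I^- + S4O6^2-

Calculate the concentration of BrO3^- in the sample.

n(S2O3^2-) = 0.02442 × 0.06966 = 1.701 × 10^-3 mol
n(I2) = n(S2O3^2-)/2 = 8.505 × 10^-4 mol
From the 1:3 ratio, n(BrO3^-) in the aliquot = 1/3 × 8.505 × 10^-4 = 2.835 × 10^-4 mol
[BrO3^-] = 2.835 × 10^-4 / 0.009926 = 0.02856 mol/L

0.02856 mol/L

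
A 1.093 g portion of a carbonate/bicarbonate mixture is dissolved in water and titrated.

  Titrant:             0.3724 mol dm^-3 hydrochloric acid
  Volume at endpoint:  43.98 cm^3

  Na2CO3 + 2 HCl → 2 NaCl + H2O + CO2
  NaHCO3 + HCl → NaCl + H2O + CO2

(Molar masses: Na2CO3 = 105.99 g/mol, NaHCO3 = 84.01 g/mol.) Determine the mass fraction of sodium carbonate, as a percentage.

44.23 %

n(HCl) = 0.04398 × 0.3724 = 0.01638 mol
Let x = n(Na2CO3), y = n(NaHCO3).
Titrant: 2x + 1y = 0.01638;  mass: 105.99x + 84.01y = 1.093
Solving, x = 4.561 × 10^-3 mol, y = 7.256 × 10^-3 mol
mass of Na2CO3 = 4.561 × 10^-3 × 105.99 = 0.4834 g
% Na2CO3 = 0.4834 / 1.093 × 100 = 44.23 %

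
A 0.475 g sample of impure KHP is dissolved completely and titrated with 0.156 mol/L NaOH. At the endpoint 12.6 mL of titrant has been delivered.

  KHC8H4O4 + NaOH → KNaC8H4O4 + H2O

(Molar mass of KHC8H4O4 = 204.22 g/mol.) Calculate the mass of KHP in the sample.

n(NaOH) = 0.0126 L × 0.156 mol/L = 1.97 × 10^-3 mol
n(KHC8H4O4) = 1.97 × 10^-3 mol (1:1 ratio)
mass of KHC8H4O4 = 1.97 × 10^-3 × 204.22 g/mol = 0.401 g

0.401 g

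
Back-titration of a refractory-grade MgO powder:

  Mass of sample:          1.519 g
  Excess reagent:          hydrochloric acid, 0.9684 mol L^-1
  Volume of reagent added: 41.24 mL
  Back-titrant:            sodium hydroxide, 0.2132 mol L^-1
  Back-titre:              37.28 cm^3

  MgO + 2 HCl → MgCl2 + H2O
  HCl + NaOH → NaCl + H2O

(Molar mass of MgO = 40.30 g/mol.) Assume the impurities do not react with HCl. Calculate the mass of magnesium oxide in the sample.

n(HCl) added = 0.04124 × 0.9684 = 0.03994 mol
n(NaOH) used in back-titration = 0.03728 × 0.2132 = 7.948 × 10^-3 mol
n(HCl) left over = 7.948 × 10^-3 mol (1:1 ratio)
n(HCl) consumed by analyte = 0.03994 − 7.948 × 10^-3 = 0.03199 mol
From the 1:2 ratio, n(MgO) = 1/2 × 0.03199 = 0.01599 mol
mass of MgO = 0.01599 × 40.30 = 0.6446 g

0.6446 g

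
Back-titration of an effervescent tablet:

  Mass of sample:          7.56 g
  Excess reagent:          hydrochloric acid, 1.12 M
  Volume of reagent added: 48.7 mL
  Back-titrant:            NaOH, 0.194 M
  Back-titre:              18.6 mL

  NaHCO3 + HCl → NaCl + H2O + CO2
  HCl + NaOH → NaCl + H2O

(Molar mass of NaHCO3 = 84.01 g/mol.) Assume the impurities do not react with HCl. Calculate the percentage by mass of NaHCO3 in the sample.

56.6 %

n(HCl) added = 0.0487 × 1.12 = 0.0545 mol
n(NaOH) used in back-titration = 0.0186 × 0.194 = 3.61 × 10^-3 mol
n(HCl) left over = 3.61 × 10^-3 mol (1:1 ratio)
n(HCl) consumed by analyte = 0.0545 − 3.61 × 10^-3 = 0.0509 mol
n(NaHCO3) = 0.0509 mol (1:1 ratio)
mass of NaHCO3 = 0.0509 × 84.01 = 4.28 g
% NaHCO3 = 4.28 / 7.56 × 100 = 56.6 %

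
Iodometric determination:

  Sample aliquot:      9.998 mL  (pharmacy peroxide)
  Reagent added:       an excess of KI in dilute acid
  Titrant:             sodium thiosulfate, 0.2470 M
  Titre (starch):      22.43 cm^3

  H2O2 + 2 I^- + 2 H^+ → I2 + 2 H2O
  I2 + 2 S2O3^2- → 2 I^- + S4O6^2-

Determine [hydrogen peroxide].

0.2771 M

n(S2O3^2-) = 0.02243 × 0.2470 = 5.540 × 10^-3 mol
n(I2) = n(S2O3^2-)/2 = 2.770 × 10^-3 mol
n(H2O2) in the aliquot = 2.770 × 10^-3 mol (1:1 ratio)
[H2O2] = 2.770 × 10^-3 / 0.009998 = 0.2771 mol/L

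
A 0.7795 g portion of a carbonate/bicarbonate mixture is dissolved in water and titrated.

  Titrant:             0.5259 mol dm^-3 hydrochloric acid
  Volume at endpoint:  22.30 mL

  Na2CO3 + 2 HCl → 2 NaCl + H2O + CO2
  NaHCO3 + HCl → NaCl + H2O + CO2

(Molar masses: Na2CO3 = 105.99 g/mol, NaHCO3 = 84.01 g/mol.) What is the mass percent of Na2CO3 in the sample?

n(HCl) = 0.02230 × 0.5259 = 0.01173 mol
Let x = n(Na2CO3), y = n(NaHCO3).
Titrant: 2x + 1y = 0.01173;  mass: 105.99x + 84.01y = 0.7795
Solving, x = 3.317 × 10^-3 mol, y = 5.094 × 10^-3 mol
mass of Na2CO3 = 3.317 × 10^-3 × 105.99 = 0.3515 g
% Na2CO3 = 0.3515 / 0.7795 × 100 = 45.10 %

45.10 %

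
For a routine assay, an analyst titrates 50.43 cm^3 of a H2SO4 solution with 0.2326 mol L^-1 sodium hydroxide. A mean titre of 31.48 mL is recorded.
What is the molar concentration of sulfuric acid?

0.07260 mol/L

H2SO4 + 2 NaOH → Na2SO4 + 2 H2O
n(NaOH) = 0.03148 L × 0.2326 mol/L = 7.322 × 10^-3 mol
From the 1:2 mole ratio, n(H2SO4) = 1/2 × 7.322 × 10^-3 = 3.661 × 10^-3 mol
[H2SO4] = 3.661 × 10^-3 mol / 0.05043 L = 0.07260 mol/L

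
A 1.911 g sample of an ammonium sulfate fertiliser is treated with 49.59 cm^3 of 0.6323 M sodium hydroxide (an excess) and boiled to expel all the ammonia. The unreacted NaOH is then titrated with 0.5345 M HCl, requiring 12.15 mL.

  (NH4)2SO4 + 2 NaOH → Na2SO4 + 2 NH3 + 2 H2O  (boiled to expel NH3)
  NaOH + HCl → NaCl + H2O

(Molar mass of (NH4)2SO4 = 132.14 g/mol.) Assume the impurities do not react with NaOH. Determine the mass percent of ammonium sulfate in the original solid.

85.96 %

n(NaOH) added = 0.04959 × 0.6323 = 0.03136 mol
n(HCl) used in back-titration = 0.01215 × 0.5345 = 6.494 × 10^-3 mol
n(NaOH) left over = 6.494 × 10^-3 mol (1:1 ratio)
n(NaOH) consumed by analyte = 0.03136 − 6.494 × 10^-3 = 0.02486 mol
From the 1:2 ratio, n((NH4)2SO4) = 1/2 × 0.02486 = 0.01243 mol
mass of (NH4)2SO4 = 0.01243 × 132.14 = 1.643 g
% (NH4)2SO4 = 1.643 / 1.911 × 100 = 85.96 %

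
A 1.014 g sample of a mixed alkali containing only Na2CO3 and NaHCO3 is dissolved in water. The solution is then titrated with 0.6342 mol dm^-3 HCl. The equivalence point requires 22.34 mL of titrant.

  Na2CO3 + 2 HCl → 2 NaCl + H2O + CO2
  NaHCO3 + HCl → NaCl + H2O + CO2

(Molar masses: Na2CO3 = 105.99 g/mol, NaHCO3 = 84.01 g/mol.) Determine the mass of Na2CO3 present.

0.3012 g

n(HCl) = 0.02234 × 0.6342 = 0.01417 mol
Let x = n(Na2CO3), y = n(NaHCO3).
Titrant: 2x + 1y = 0.01417;  mass: 105.99x + 84.01y = 1.014
Solving, x = 2.841 × 10^-3 mol, y = 8.485 × 10^-3 mol
mass of Na2CO3 = 2.841 × 10^-3 × 105.99 = 0.3012 g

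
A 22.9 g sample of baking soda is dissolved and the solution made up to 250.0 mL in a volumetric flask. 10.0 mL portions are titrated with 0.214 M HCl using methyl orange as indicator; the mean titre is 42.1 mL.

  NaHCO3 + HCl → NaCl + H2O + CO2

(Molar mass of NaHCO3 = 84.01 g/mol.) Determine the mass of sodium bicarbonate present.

n(HCl) per titration = 0.0421 × 0.214 = 9.01 × 10^-3 mol
n(NaHCO3) in each aliquot = 9.01 × 10^-3 mol (1:1 ratio)
n(NaHCO3) in the whole flask = 9.01 × 10^-3 × 250.0/10.0 = 0.225 mol
mass of NaHCO3 = 0.225 × 84.01 = 18.9 g

18.9 g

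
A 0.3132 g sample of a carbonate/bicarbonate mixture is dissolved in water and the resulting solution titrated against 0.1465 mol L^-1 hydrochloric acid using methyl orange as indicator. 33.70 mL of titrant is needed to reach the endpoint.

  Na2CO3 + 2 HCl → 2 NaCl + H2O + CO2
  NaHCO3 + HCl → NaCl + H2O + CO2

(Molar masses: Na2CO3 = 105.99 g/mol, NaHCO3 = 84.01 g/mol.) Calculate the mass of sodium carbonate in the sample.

n(HCl) = 0.03370 × 0.1465 = 4.937 × 10^-3 mol
Let x = n(Na2CO3), y = n(NaHCO3).
Titrant: 2x + 1y = 4.937 × 10^-3;  mass: 105.99x + 84.01y = 0.3132
Solving, x = 1.637 × 10^-3 mol, y = 1.662 × 10^-3 mol
mass of Na2CO3 = 1.637 × 10^-3 × 105.99 = 0.1735 g

0.1735 g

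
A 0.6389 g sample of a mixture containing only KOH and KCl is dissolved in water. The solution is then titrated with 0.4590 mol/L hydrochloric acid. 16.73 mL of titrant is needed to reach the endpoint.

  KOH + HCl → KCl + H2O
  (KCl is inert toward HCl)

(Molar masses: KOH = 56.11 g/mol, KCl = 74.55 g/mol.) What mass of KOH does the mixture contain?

n(HCl) = 0.01673 × 0.4590 = 7.679 × 10^-3 mol
Let x = n(KOH), y = n(KCl).
Titrant: 1x = 7.679 × 10^-3;  mass: 56.11x + 74.55y = 0.6389
Solving, x = 7.679 × 10^-3 mol, y = 2.790 × 10^-3 mol
mass of KOH = 7.679 × 10^-3 × 56.11 = 0.4309 g

0.4309 g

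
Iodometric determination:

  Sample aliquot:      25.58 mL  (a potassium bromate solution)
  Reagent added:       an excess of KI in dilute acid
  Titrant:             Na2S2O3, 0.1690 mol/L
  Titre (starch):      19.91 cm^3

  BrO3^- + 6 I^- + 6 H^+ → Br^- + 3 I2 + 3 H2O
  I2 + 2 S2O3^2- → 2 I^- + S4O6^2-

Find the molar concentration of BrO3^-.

n(S2O3^2-) = 0.01991 × 0.1690 = 3.365 × 10^-3 mol
n(I2) = n(S2O3^2-)/2 = 1.682 × 10^-3 mol
From the 1:3 ratio, n(BrO3^-) in the aliquot = 1/3 × 1.682 × 10^-3 = 5.608 × 10^-4 mol
[BrO3^-] = 5.608 × 10^-4 / 0.02558 = 0.02192 mol/L

0.02192 mol/L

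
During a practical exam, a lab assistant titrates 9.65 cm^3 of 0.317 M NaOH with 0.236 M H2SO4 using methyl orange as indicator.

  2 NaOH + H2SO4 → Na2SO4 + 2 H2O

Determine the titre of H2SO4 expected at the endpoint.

n(NaOH) = 0.00965 L × 0.317 mol/L = 3.06 × 10^-3 mol
From the 1:2 stoichiometry, n(H2SO4) = 1/2 × 3.06 × 10^-3 = 1.53 × 10^-3 mol
V(H2SO4) = 1.53 × 10^-3 mol / 0.236 mol/L = 0.00648 L = 6.48 mL

6.48 mL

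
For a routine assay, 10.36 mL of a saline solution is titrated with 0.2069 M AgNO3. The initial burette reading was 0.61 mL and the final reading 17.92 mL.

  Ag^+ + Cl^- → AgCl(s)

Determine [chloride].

n(AgNO3) = 0.01731 L × 0.2069 mol/L = 3.581 × 10^-3 mol
n(Cl-) = 3.581 × 10^-3 mol (1:1 mole ratio)
[Cl-] = 3.581 × 10^-3 mol / 0.01036 L = 0.3457 mol/L

0.3457 M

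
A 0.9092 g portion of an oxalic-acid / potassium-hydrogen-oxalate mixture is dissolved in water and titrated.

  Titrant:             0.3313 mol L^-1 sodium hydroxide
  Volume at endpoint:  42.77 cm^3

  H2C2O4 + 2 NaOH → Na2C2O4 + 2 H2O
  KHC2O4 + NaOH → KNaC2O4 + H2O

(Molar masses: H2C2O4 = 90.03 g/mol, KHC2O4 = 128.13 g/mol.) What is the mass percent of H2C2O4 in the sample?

n(NaOH) = 0.04277 × 0.3313 = 0.01417 mol
Let x = n(H2C2O4), y = n(KHC2O4).
Titrant: 2x + 1y = 0.01417;  mass: 90.03x + 128.13y = 0.9092
Solving, x = 5.452 × 10^-3 mol, y = 3.265 × 10^-3 mol
mass of H2C2O4 = 5.452 × 10^-3 × 90.03 = 0.4909 g
% H2C2O4 = 0.4909 / 0.9092 × 100 = 53.99 %

53.99 %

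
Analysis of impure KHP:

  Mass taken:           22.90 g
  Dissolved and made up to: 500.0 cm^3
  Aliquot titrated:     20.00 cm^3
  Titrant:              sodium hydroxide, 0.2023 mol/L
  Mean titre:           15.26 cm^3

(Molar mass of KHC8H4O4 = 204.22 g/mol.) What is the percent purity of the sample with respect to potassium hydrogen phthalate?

KHC8H4O4 + NaOH → KNaC8H4O4 + H2O
n(NaOH) per titration = 0.01526 × 0.2023 = 3.087 × 10^-3 mol
n(KHC8H4O4) in each aliquot = 3.087 × 10^-3 mol (1:1 ratio)
n(KHC8H4O4) in the whole flask = 3.087 × 10^-3 × 500.0/20.00 = 0.07718 mol
mass of KHC8H4O4 = 0.07718 × 204.22 = 15.76 g
% KHC8H4O4 = 15.76 / 22.90 × 100 = 68.83 %

68.83 %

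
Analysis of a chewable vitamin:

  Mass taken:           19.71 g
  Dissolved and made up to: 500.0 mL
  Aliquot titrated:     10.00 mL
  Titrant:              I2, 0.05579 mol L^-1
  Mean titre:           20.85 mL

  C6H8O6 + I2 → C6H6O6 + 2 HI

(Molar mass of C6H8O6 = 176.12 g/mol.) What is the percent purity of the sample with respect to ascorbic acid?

51.97 %

n(I2) per titration = 0.02085 × 0.05579 = 1.163 × 10^-3 mol
n(C6H8O6) in each aliquot = 1.163 × 10^-3 mol (1:1 ratio)
n(C6H8O6) in the whole flask = 1.163 × 10^-3 × 500.0/10.00 = 0.05816 mol
mass of C6H8O6 = 0.05816 × 176.12 = 10.24 g
% C6H8O6 = 10.24 / 19.71 × 100 = 51.97 %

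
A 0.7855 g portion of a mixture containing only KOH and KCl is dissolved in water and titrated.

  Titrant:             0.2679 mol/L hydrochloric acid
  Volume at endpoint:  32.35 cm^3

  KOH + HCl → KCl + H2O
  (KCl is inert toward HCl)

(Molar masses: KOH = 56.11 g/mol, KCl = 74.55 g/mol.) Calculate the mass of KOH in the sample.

n(HCl) = 0.03235 × 0.2679 = 8.667 × 10^-3 mol
Let x = n(KOH), y = n(KCl).
Titrant: 1x = 8.667 × 10^-3;  mass: 56.11x + 74.55y = 0.7855
Solving, x = 8.667 × 10^-3 mol, y = 4.014 × 10^-3 mol
mass of KOH = 8.667 × 10^-3 × 56.11 = 0.4863 g

0.4863 g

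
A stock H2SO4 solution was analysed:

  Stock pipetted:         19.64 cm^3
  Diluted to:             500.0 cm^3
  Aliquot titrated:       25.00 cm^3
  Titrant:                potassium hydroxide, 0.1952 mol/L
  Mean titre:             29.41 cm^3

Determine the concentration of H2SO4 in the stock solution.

H2SO4 + 2 KOH → K2SO4 + 2 H2O
n(KOH) = 0.02941 × 0.1952 = 5.741 × 10^-3 mol
From the 1:2 ratio, n(H2SO4) in the aliquot = 1/2 × 5.741 × 10^-3 = 2.870 × 10^-3 mol
[H2SO4]_dilute = 2.870 × 10^-3 / 0.02500 = 0.1148 mol/L
Dilution factor = 500.0 / 19.64 = 25.46
[H2SO4]_stock = 0.1148 × 25.46 = 2.923 mol/L

2.923 mol/L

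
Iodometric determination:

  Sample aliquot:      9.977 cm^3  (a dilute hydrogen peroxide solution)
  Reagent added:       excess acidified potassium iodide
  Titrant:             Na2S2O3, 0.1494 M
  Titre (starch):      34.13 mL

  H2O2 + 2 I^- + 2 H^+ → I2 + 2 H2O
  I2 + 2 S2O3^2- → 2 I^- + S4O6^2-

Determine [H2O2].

0.2555 M

n(S2O3^2-) = 0.03413 × 0.1494 = 5.099 × 10^-3 mol
n(I2) = n(S2O3^2-)/2 = 2.550 × 10^-3 mol
n(H2O2) in the aliquot = 2.550 × 10^-3 mol (1:1 ratio)
[H2O2] = 2.550 × 10^-3 / 0.009977 = 0.2555 mol/L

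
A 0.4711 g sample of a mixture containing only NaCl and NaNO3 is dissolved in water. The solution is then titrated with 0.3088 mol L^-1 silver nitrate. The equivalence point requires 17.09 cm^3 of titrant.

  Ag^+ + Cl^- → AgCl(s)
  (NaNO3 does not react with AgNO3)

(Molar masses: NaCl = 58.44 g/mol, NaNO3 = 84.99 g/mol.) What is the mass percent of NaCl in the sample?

65.47 %

n(AgNO3) = 0.01709 × 0.3088 = 5.277 × 10^-3 mol
Let x = n(NaCl), y = n(NaNO3).
Titrant: 1x = 5.277 × 10^-3;  mass: 58.44x + 84.99y = 0.4711
Solving, x = 5.277 × 10^-3 mol, y = 1.914 × 10^-3 mol
mass of NaCl = 5.277 × 10^-3 × 58.44 = 0.3084 g
% NaCl = 0.3084 / 0.4711 × 100 = 65.47 %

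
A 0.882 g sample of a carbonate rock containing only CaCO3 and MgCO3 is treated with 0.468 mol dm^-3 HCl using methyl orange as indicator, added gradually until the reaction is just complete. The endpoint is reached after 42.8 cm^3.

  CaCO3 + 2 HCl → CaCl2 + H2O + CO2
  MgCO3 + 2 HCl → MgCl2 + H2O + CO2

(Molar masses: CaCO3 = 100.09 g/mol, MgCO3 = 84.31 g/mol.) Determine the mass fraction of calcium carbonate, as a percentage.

n(HCl) = 0.0428 × 0.468 = 0.0200 mol
Let x = n(CaCO3), y = n(MgCO3).
Titrant: 2x + 2y = 0.0200;  mass: 100.09x + 84.31y = 0.882
Solving, x = 2.38 × 10^-3 mol, y = 7.63 × 10^-3 mol
mass of CaCO3 = 2.38 × 10^-3 × 100.09 = 0.239 g
% CaCO3 = 0.239 / 0.882 × 100 = 27.1 %

27.1 %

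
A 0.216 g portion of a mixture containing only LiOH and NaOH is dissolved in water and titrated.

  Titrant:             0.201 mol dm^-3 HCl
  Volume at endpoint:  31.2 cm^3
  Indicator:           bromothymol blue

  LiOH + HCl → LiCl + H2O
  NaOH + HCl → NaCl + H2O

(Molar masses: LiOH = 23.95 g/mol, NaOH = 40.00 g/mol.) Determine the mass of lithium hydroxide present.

n(HCl) = 0.0312 × 0.201 = 6.27 × 10^-3 mol
Let x = n(LiOH), y = n(NaOH).
Titrant: 1x + 1y = 6.27 × 10^-3;  mass: 23.95x + 40.00y = 0.216
Solving, x = 2.17 × 10^-3 mol, y = 4.10 × 10^-3 mol
mass of LiOH = 2.17 × 10^-3 × 23.95 = 0.0520 g

0.0520 g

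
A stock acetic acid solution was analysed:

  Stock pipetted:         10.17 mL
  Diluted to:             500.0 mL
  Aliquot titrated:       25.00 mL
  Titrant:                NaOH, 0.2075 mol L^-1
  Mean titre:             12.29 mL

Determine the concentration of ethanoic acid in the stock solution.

CH3COOH + NaOH → CH3COONa + H2O
n(NaOH) = 0.01229 × 0.2075 = 2.550 × 10^-3 mol
n(CH3COOH) in the aliquot = 2.550 × 10^-3 mol (1:1 ratio)
[CH3COOH]_dilute = 2.550 × 10^-3 / 0.02500 = 0.1020 mol/L
Dilution factor = 500.0 / 10.17 = 49.16
[CH3COOH]_stock = 0.1020 × 49.16 = 5.015 mol/L

5.015 mol/L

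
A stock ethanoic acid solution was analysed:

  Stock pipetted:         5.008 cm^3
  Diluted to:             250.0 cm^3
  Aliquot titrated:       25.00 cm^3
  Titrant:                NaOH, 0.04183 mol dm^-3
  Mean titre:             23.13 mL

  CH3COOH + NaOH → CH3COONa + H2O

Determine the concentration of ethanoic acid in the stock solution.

n(NaOH) = 0.02313 × 0.04183 = 9.675 × 10^-4 mol
n(CH3COOH) in the aliquot = 9.675 × 10^-4 mol (1:1 ratio)
[CH3COOH]_dilute = 9.675 × 10^-4 / 0.02500 = 0.03870 mol/L
Dilution factor = 250.0 / 5.008 = 49.92
[CH3COOH]_stock = 0.03870 × 49.92 = 1.932 mol/L

1.932 mol/L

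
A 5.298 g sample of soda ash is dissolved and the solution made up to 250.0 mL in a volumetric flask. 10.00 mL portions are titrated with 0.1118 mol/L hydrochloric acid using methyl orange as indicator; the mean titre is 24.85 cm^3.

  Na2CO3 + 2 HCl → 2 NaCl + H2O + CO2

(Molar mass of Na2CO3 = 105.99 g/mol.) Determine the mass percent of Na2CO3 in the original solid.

n(HCl) per titration = 0.02485 × 0.1118 = 2.778 × 10^-3 mol
From the 1:2 ratio, n(Na2CO3) in each aliquot = 1/2 × 2.778 × 10^-3 = 1.389 × 10^-3 mol
n(Na2CO3) in the whole flask = 1.389 × 10^-3 × 250.0/10.00 = 0.03473 mol
mass of Na2CO3 = 0.03473 × 105.99 = 3.681 g
% Na2CO3 = 3.681 / 5.298 × 100 = 69.48 %

69.48 %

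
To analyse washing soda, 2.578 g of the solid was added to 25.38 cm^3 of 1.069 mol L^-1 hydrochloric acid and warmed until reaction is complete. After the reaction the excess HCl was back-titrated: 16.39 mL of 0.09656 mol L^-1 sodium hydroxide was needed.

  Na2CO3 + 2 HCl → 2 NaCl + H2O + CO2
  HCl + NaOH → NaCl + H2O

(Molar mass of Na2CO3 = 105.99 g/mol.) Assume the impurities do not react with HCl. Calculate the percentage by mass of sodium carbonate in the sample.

n(HCl) added = 0.02538 × 1.069 = 0.02713 mol
n(NaOH) used in back-titration = 0.01639 × 0.09656 = 1.583 × 10^-3 mol
n(HCl) left over = 1.583 × 10^-3 mol (1:1 ratio)
n(HCl) consumed by analyte = 0.02713 − 1.583 × 10^-3 = 0.02555 mol
From the 1:2 ratio, n(Na2CO3) = 1/2 × 0.02555 = 0.01277 mol
mass of Na2CO3 = 0.01277 × 105.99 = 1.354 g
% Na2CO3 = 1.354 / 2.578 × 100 = 52.52 %

52.52 %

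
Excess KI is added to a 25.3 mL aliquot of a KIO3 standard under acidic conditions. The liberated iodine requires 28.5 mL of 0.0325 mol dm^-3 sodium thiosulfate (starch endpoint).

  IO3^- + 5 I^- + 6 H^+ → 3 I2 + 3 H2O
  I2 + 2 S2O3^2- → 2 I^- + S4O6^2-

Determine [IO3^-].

0.00610 mol/L

n(S2O3^2-) = 0.0285 × 0.0325 = 9.26 × 10^-4 mol
n(I2) = n(S2O3^2-)/2 = 4.63 × 10^-4 mol
From the 1:3 ratio, n(IO3^-) in the aliquot = 1/3 × 4.63 × 10^-4 = 1.54 × 10^-4 mol
[IO3^-] = 1.54 × 10^-4 / 0.0253 = 0.00610 mol/L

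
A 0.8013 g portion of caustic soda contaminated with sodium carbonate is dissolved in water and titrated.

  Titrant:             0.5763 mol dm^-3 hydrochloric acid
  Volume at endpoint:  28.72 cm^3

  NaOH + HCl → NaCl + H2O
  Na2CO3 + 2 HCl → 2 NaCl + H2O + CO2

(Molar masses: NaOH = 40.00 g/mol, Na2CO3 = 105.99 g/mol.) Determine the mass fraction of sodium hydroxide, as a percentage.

n(HCl) = 0.02872 × 0.5763 = 0.01655 mol
Let x = n(NaOH), y = n(Na2CO3).
Titrant: 1x + 2y = 0.01655;  mass: 40.00x + 105.99y = 0.8013
Solving, x = 5.836 × 10^-3 mol, y = 5.358 × 10^-3 mol
mass of NaOH = 5.836 × 10^-3 × 40.00 = 0.2334 g
% NaOH = 0.2334 / 0.8013 × 100 = 29.13 %

29.13 %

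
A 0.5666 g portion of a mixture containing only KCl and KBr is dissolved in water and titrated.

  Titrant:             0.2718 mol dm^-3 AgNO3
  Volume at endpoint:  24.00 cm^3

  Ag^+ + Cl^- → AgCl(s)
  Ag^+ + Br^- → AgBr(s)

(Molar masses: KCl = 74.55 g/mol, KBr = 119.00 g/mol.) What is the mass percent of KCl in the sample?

62.06 %

n(AgNO3) = 0.02400 × 0.2718 = 6.523 × 10^-3 mol
Let x = n(KCl), y = n(KBr).
Titrant: 1x + 1y = 6.523 × 10^-3;  mass: 74.55x + 119.00y = 0.5666
Solving, x = 4.717 × 10^-3 mol, y = 1.806 × 10^-3 mol
mass of KCl = 4.717 × 10^-3 × 74.55 = 0.3516 g
% KCl = 0.3516 / 0.5666 × 100 = 62.06 %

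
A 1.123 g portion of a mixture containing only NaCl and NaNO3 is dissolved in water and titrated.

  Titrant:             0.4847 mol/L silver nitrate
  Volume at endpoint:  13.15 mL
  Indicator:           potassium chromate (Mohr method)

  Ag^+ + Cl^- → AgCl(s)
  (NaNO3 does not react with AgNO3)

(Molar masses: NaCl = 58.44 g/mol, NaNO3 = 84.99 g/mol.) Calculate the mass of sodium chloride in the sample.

0.3725 g

n(AgNO3) = 0.01315 × 0.4847 = 6.374 × 10^-3 mol
Let x = n(NaCl), y = n(NaNO3).
Titrant: 1x = 6.374 × 10^-3;  mass: 58.44x + 84.99y = 1.123
Solving, x = 6.374 × 10^-3 mol, y = 8.831 × 10^-3 mol
mass of NaCl = 6.374 × 10^-3 × 58.44 = 0.3725 g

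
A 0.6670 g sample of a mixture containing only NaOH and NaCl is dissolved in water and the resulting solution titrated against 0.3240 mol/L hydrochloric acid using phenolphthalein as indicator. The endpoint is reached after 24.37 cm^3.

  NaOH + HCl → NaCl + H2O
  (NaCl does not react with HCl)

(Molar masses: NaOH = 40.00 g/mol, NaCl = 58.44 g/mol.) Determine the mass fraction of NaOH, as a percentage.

47.35 %

n(HCl) = 0.02437 × 0.3240 = 7.896 × 10^-3 mol
Let x = n(NaOH), y = n(NaCl).
Titrant: 1x = 7.896 × 10^-3;  mass: 40.00x + 58.44y = 0.6670
Solving, x = 7.896 × 10^-3 mol, y = 6.009 × 10^-3 mol
mass of NaOH = 7.896 × 10^-3 × 40.00 = 0.3158 g
% NaOH = 0.3158 / 0.6670 × 100 = 47.35 %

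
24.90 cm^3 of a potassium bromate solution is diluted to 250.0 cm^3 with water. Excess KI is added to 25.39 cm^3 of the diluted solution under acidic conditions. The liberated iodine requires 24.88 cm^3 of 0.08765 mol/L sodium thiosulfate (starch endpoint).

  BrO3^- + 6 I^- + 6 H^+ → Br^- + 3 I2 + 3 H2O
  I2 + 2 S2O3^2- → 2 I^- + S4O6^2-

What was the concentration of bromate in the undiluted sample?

0.1437 mol/L

n(S2O3^2-) = 0.02488 × 0.08765 = 2.181 × 10^-3 mol
n(I2) = n(S2O3^2-)/2 = 1.090 × 10^-3 mol
From the 1:3 ratio, n(BrO3^-) in the aliquot = 1/3 × 1.090 × 10^-3 = 3.635 × 10^-4 mol
[BrO3^-]_dilute = 3.635 × 10^-4 / 0.02539 = 0.01431 mol/L
[BrO3^-]_original = 0.01431 × 250.0/24.90 = 0.1437 mol/L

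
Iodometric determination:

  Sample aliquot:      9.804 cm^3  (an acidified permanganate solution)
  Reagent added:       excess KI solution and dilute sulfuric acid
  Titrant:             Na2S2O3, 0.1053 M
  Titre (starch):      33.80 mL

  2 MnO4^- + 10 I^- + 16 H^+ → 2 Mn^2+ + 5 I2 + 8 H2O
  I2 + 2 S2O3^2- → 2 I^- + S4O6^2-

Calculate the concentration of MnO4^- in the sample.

n(S2O3^2-) = 0.03380 × 0.1053 = 3.559 × 10^-3 mol
n(I2) = n(S2O3^2-)/2 = 1.780 × 10^-3 mol
From the 2:5 ratio, n(MnO4^-) in the aliquot = 2/5 × 1.780 × 10^-3 = 7.118 × 10^-4 mol
[MnO4^-] = 7.118 × 10^-4 / 0.009804 = 0.07261 mol/L

0.07261 M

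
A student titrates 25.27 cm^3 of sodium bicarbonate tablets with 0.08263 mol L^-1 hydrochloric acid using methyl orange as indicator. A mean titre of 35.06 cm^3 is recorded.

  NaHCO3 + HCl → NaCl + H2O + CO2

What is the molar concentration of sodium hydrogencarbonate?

n(HCl) = 0.03506 L × 0.08263 mol/L = 2.897 × 10^-3 mol
n(NaHCO3) = 2.897 × 10^-3 mol (1:1 mole ratio)
[NaHCO3] = 2.897 × 10^-3 mol / 0.02527 L = 0.1146 mol/L

0.1146 mol/L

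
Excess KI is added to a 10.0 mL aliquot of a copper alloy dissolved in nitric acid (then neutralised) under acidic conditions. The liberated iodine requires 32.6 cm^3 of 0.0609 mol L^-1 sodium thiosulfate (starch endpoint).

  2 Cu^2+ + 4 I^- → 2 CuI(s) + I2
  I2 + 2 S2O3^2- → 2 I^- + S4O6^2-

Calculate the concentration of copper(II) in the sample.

n(S2O3^2-) = 0.0326 × 0.0609 = 1.99 × 10^-3 mol
n(I2) = n(S2O3^2-)/2 = 9.93 × 10^-4 mol
From the 2:1 ratio, n(Cu2+) in the aliquot = 2/1 × 9.93 × 10^-4 = 1.99 × 10^-3 mol
[Cu2+] = 1.99 × 10^-3 / 0.0100 = 0.199 mol/L

0.199 mol/L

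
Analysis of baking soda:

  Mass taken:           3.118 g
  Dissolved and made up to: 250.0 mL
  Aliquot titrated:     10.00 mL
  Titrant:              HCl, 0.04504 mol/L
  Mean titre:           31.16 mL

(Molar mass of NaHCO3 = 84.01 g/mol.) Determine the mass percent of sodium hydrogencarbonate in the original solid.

NaHCO3 + HCl → NaCl + H2O + CO2
n(HCl) per titration = 0.03116 × 0.04504 = 1.403 × 10^-3 mol
n(NaHCO3) in each aliquot = 1.403 × 10^-3 mol (1:1 ratio)
n(NaHCO3) in the whole flask = 1.403 × 10^-3 × 250.0/10.00 = 0.03509 mol
mass of NaHCO3 = 0.03509 × 84.01 = 2.948 g
% NaHCO3 = 2.948 / 3.118 × 100 = 94.53 %

94.53 %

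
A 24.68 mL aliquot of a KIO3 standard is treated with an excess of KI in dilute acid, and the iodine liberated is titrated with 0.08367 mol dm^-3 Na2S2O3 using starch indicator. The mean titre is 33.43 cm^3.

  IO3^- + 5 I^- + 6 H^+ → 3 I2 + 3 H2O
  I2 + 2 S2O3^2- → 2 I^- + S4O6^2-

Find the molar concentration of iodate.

0.01889 mol/L

n(S2O3^2-) = 0.03343 × 0.08367 = 2.797 × 10^-3 mol
n(I2) = n(S2O3^2-)/2 = 1.399 × 10^-3 mol
From the 1:3 ratio, n(IO3^-) in the aliquot = 1/3 × 1.399 × 10^-3 = 4.662 × 10^-4 mol
[IO3^-] = 4.662 × 10^-4 / 0.02468 = 0.01889 mol/L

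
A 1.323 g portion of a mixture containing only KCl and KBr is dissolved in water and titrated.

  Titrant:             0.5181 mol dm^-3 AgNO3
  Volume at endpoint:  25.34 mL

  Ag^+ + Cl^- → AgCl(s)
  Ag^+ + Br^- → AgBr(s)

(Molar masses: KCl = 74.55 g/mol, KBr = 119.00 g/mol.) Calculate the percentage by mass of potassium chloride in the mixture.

30.34 %

n(AgNO3) = 0.02534 × 0.5181 = 0.01313 mol
Let x = n(KCl), y = n(KBr).
Titrant: 1x + 1y = 0.01313;  mass: 74.55x + 119.00y = 1.323
Solving, x = 5.384 × 10^-3 mol, y = 7.745 × 10^-3 mol
mass of KCl = 5.384 × 10^-3 × 74.55 = 0.4014 g
% KCl = 0.4014 / 1.323 × 100 = 30.34 %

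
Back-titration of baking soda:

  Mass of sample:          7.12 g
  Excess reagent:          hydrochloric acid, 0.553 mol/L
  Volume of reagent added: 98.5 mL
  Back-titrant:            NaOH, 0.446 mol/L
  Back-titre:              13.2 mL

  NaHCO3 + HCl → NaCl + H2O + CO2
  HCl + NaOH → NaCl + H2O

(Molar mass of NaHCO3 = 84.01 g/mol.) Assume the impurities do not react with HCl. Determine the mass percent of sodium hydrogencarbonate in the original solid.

57.3 %

n(HCl) added = 0.0985 × 0.553 = 0.0545 mol
n(NaOH) used in back-titration = 0.0132 × 0.446 = 5.89 × 10^-3 mol
n(HCl) left over = 5.89 × 10^-3 mol (1:1 ratio)
n(HCl) consumed by analyte = 0.0545 − 5.89 × 10^-3 = 0.0486 mol
n(NaHCO3) = 0.0486 mol (1:1 ratio)
mass of NaHCO3 = 0.0486 × 84.01 = 4.08 g
% NaHCO3 = 4.08 / 7.12 × 100 = 57.3 %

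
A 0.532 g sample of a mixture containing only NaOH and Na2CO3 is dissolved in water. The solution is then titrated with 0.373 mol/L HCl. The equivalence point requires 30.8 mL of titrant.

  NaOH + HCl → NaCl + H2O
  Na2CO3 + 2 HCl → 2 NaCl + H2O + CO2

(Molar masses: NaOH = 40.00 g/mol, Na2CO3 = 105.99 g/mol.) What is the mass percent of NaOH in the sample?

44.5 %

n(HCl) = 0.0308 × 0.373 = 0.0115 mol
Let x = n(NaOH), y = n(Na2CO3).
Titrant: 1x + 2y = 0.0115;  mass: 40.00x + 105.99y = 0.532
Solving, x = 5.91 × 10^-3 mol, y = 2.79 × 10^-3 mol
mass of NaOH = 5.91 × 10^-3 × 40.00 = 0.236 g
% NaOH = 0.236 / 0.532 × 100 = 44.5 %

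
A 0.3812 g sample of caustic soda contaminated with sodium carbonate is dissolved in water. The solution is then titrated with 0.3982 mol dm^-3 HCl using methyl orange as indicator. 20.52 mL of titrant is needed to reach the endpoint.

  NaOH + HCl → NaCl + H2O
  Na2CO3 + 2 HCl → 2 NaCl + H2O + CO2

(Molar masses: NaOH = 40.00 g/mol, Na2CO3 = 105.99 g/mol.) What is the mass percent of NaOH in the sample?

41.85 %

n(HCl) = 0.02052 × 0.3982 = 8.171 × 10^-3 mol
Let x = n(NaOH), y = n(Na2CO3).
Titrant: 1x + 2y = 8.171 × 10^-3;  mass: 40.00x + 105.99y = 0.3812
Solving, x = 3.988 × 10^-3 mol, y = 2.091 × 10^-3 mol
mass of NaOH = 3.988 × 10^-3 × 40.00 = 0.1595 g
% NaOH = 0.1595 / 0.3812 × 100 = 41.85 %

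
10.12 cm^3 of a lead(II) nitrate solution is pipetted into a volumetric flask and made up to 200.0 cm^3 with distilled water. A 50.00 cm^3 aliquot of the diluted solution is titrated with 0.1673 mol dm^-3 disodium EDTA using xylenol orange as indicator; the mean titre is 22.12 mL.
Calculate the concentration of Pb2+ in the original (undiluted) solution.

Pb^2+ + EDTA^4- → [Pb(EDTA)]^2-
n(EDTA) = 0.02212 × 0.1673 = 3.701 × 10^-3 mol
n(Pb2+) in the aliquot = 3.701 × 10^-3 mol (1:1 ratio)
[Pb2+]_dilute = 3.701 × 10^-3 / 0.05000 = 0.07401 mol/L
Dilution factor = 200.0 / 10.12 = 19.76
[Pb2+]_stock = 0.07401 × 19.76 = 1.463 mol/L

1.463 mol/L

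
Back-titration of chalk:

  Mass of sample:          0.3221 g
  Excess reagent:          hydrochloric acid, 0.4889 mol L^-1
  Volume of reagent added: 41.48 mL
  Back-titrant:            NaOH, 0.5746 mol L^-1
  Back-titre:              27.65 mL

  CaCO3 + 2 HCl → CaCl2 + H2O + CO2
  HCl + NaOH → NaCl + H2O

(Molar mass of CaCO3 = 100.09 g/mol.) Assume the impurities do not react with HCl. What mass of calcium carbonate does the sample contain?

n(HCl) added = 0.04148 × 0.4889 = 0.02028 mol
n(NaOH) used in back-titration = 0.02765 × 0.5746 = 0.01589 mol
n(HCl) left over = 0.01589 mol (1:1 ratio)
n(HCl) consumed by analyte = 0.02028 − 0.01589 = 4.392 × 10^-3 mol
From the 1:2 ratio, n(CaCO3) = 1/2 × 4.392 × 10^-3 = 2.196 × 10^-3 mol
mass of CaCO3 = 2.196 × 10^-3 × 100.09 = 0.2198 g

0.2198 g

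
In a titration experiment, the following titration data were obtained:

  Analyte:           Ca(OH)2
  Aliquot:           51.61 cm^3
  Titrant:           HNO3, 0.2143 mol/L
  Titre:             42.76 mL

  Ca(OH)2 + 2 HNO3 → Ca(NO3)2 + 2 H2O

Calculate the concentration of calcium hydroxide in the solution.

0.08878 mol/L

n(HNO3) = 0.04276 L × 0.2143 mol/L = 9.163 × 10^-3 mol
From the 1:2 mole ratio, n(Ca(OH)2) = 1/2 × 9.163 × 10^-3 = 4.582 × 10^-3 mol
[Ca(OH)2] = 4.582 × 10^-3 mol / 0.05161 L = 0.08878 mol/L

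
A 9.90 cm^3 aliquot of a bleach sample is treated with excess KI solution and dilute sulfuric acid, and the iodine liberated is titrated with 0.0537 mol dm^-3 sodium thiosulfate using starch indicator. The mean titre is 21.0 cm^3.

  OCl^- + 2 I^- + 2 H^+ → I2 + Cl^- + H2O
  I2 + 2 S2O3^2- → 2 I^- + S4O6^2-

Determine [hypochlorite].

n(S2O3^2-) = 0.0210 × 0.0537 = 1.13 × 10^-3 mol
n(I2) = n(S2O3^2-)/2 = 5.64 × 10^-4 mol
n(OCl^-) in the aliquot = 5.64 × 10^-4 mol (1:1 ratio)
[OCl^-] = 5.64 × 10^-4 / 0.00990 = 0.0570 mol/L

0.0570 mol/L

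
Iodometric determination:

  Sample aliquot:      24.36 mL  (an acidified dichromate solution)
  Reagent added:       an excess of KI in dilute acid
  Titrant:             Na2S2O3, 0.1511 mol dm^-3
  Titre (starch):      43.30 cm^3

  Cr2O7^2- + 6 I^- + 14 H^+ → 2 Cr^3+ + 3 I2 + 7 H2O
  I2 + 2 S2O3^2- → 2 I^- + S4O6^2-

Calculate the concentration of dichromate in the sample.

n(S2O3^2-) = 0.04330 × 0.1511 = 6.543 × 10^-3 mol
n(I2) = n(S2O3^2-)/2 = 3.271 × 10^-3 mol
From the 1:3 ratio, n(Cr2O7^2-) in the aliquot = 1/3 × 3.271 × 10^-3 = 1.090 × 10^-3 mol
[Cr2O7^2-] = 1.090 × 10^-3 / 0.02436 = 0.04476 mol/L

0.04476 mol/L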